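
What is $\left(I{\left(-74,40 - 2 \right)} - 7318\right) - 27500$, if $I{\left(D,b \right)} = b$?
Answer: $-34780$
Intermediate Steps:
$\left(I{\left(-74,40 - 2 \right)} - 7318\right) - 27500 = \left(\left(40 - 2\right) - 7318\right) - 27500 = \left(38 - 7318\right) - 27500 = -7280 - 27500 = -34780$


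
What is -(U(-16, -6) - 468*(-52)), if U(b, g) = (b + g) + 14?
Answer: -24328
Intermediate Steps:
U(b, g) = 14 + b + g
-(U(-16, -6) - 468*(-52)) = -((14 - 16 - 6) - 468*(-52)) = -(-8 + 24336) = -1*24328 = -24328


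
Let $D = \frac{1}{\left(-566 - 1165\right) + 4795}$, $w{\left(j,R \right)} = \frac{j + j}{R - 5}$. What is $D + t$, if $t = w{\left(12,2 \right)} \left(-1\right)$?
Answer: $\frac{24513}{3064} \approx 8.0003$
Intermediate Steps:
$w{\left(j,R \right)} = \frac{2 j}{-5 + R}$
$t = 8$ ($t = 2 \cdot 12 \frac{1}{-5 + 2} \left(-1\right) = 2 \cdot 12 \frac{1}{-3} \left(-1\right) = 2 \cdot 12 \left(- \frac{1}{3}\right) \left(-1\right) = \left(-8\right) \left(-1\right) = 8$)
$D = \frac{1}{3064}$ ($D = \frac{1}{\left(-566 - 1165\right) + 4795} = \frac{1}{-1731 + 4795} = \frac{1}{3064} \approx 0.00032637$)
$D + t = \frac{1}{3064} + 8 = \frac{24513}{3064}$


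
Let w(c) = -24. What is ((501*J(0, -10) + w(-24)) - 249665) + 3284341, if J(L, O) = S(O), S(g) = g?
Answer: 3029642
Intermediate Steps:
J(L, O) = O
((501*J(0, -10) + w(-24)) - 249665) + 3284341 = ((501*(-10) - 24) - 249665) + 3284341 = ((-5010 - 24) - 249665) + 3284341 = (-5034 - 249665) + 3284341 = -254699 + 3284341 = 3029642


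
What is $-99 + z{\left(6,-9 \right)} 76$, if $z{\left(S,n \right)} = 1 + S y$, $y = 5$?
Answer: $2257$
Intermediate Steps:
$z{\left(S,n \right)} = 1 + 5 S$ ($z{\left(S,n \right)} = 1 + S 5 = 1 + 5 S$)
$-99 + z{\left(6,-9 \right)} 76 = -99 + \left(1 + 5 \cdot 6\right) 76 = -99 + \left(1 + 30\right) 76 = -99 + 31 \cdot 76 = -99 + 2356 = 2257$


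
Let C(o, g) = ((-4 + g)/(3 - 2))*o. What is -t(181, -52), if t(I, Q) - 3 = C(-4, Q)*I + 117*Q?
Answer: -34463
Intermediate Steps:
C(o, g) = o*(-4 + g) (C(o, g) = ((-4 + g)/1)*o = ((-4 + g)*1)*o = (-4 + g)*o = o*(-4 + g))
t(I, Q) = 3 + 117*Q + I*(16 - 4*Q) (t(I, Q) = 3 + ((-4*(-4 + Q))*I + 117*Q) = 3 + ((16 - 4*Q)*I + 117*Q) = 3 + (I*(16 - 4*Q) + 117*Q) = 3 + (117*Q + I*(16 - 4*Q)) = 3 + 117*Q + I*(16 - 4*Q))
-t(181, -52) = -(3 + 117*(-52) + 4*181*(4 - 1*(-52))) = -(3 - 6084 + 4*181*(4 + 52)) = -(3 - 6084 + 4*181*56) = -(3 - 6084 + 40544) = -1*34463 = -34463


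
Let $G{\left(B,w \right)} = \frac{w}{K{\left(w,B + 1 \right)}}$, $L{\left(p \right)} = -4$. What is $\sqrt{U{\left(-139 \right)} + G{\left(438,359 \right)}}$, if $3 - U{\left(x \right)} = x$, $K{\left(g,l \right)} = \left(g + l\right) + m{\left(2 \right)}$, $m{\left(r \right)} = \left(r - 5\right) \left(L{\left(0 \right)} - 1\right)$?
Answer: $\frac{\sqrt{94149465}}{813} \approx 11.935$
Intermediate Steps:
$m{\left(r \right)} = 25 - 5 r$ ($m{\left(r \right)} = \left(r - 5\right) \left(-4 - 1\right) = \left(-5 + r\right) \left(-5\right) = 25 - 5 r$)
$K{\left(g,l \right)} = 15 + g + l$ ($K{\left(g,l \right)} = \left(g + l\right) + \left(25 - 10\right) = \left(g + l\right) + 15 = 15 + g + l$)
$G{\left(B,w \right)} = \frac{w}{16 + B + w}$ ($G{\left(B,w \right)} = \frac{w}{15 + w + \left(B + 1\right)} = \frac{w}{15 + w + \left(1 + B\right)} = \frac{w}{16 + B + w}$)
$U{\left(x \right)} = 3 - x$
$\sqrt{U{\left(-139 \right)} + G{\left(438,359 \right)}} = \sqrt{\left(3 - -139\right) + \frac{359}{16 + 438 + 359}} = \sqrt{\left(3 + 139\right) + \frac{359}{813}} = \sqrt{142 + 359 \cdot \frac{1}{813}} = \sqrt{142 + \frac{359}{813}} = \sqrt{\frac{115805}{813}} = \frac{\sqrt{94149465}}{813}$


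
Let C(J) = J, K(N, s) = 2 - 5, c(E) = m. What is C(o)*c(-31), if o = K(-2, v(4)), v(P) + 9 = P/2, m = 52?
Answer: -156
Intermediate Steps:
c(E) = 52
v(P) = -9 + P/2
K(N, s) = -3
o = -3
C(o)*c(-31) = -3*52 = -156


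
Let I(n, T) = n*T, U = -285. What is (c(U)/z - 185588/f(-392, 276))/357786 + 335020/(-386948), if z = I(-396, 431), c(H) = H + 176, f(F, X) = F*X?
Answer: -11528108300090714791/13315035404963820528 ≈ -0.86580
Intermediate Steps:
c(H) = 176 + H
I(n, T) = T*n
z = -170676 (z = 431*(-396) = -170676)
(c(U)/z - 185588/f(-392, 276))/357786 + 335020/(-386948) = ((176 - 285)/(-170676) - 185588/((-392*276)))/357786 + 335020/(-386948) = (-109*(-1/170676) - 185588/(-108192))*(1/357786) + 335020*(-1/386948) = (109/170676 - 185588*(-1/108192))*(1/357786) - 83755/96737 = (109/170676 + 46397/27048)*(1/357786) - 83755/96737 = (660150217/384703704)*(1/357786) - 83755/96737 = 660150217/137641599439344 - 83755/96737 = -11528108300090714791/13315035404963820528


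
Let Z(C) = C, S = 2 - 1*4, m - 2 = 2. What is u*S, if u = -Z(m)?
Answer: 8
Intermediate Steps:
m = 4 (m = 2 + 2 = 4)
S = -2 (S = 2 - 4 = -2)
u = -4 (u = -1*4 = -4)
u*S = -4*(-2) = 8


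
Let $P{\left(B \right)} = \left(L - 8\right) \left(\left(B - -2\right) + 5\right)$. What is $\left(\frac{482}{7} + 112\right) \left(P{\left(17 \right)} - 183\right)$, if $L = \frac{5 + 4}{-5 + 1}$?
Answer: $- \frac{543114}{7} \approx -77588.0$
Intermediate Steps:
$L = - \frac{9}{4}$ ($L = \frac{9}{-4} = 9 \left(- \frac{1}{4}\right) = - \frac{9}{4} \approx -2.25$)
$P{\left(B \right)} = - \frac{287}{4} - \frac{41 B}{4}$ ($P{\left(B \right)} = \left(- \frac{9}{4} - 8\right) \left(\left(B - -2\right) + 5\right) = - \frac{41 \left(\left(B + 2\right) + 5\right)}{4} = - \frac{41 \left(\left(2 + B\right) + 5\right)}{4} = - \frac{41 \left(7 + B\right)}{4} = - \frac{287}{4} - \frac{41 B}{4}$)
$\left(\frac{482}{7} + 112\right) \left(P{\left(17 \right)} - 183\right) = \left(\frac{482}{7} + 112\right) \left(\left(- \frac{287}{4} - \frac{697}{4}\right) - 183\right) = \left(482 \cdot \frac{1}{7} + 112\right) \left(\left(- \frac{287}{4} - \frac{697}{4}\right) - 183\right) = \left(\frac{482}{7} + 112\right) \left(-246 - 183\right) = \frac{1266}{7} \left(-429\right) = - \frac{543114}{7}$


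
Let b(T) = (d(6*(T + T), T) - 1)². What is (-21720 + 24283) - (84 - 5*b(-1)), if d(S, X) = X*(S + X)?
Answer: 3199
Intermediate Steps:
b(T) = (-1 + 13*T²)² (b(T) = (T*(6*(T + T) + T) - 1)² = (T*(6*(2*T) + T) - 1)² = (T*(12*T + T) - 1)² = (T*(13*T) - 1)² = (13*T² - 1)² = (-1 + 13*T²)²)
(-21720 + 24283) - (84 - 5*b(-1)) = (-21720 + 24283) - (84 - 5*(-1 + 13*(-1)²)²) = 2563 - (84 - 5*(-1 + 13*1)²) = 2563 - (84 - 5*(-1 + 13)²) = 2563 - (84 - 5*12²) = 2563 - (84 - 5*144) = 2563 - (84 - 720) = 2563 - 1*(-636) = 2563 + 636 = 3199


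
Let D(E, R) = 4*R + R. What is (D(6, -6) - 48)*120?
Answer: -9360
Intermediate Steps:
D(E, R) = 5*R
(D(6, -6) - 48)*120 = (5*(-6) - 48)*120 = (-30 - 48)*120 = -78*120 = -9360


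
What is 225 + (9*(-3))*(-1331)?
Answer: 36162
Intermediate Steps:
225 + (9*(-3))*(-1331) = 225 - 27*(-1331) = 225 + 35937 = 36162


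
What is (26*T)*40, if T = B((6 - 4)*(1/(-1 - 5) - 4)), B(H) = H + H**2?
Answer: 572000/9 ≈ 63556.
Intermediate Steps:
T = 550/9 (T = ((6 - 4)*(1/(-1 - 5) - 4))*(1 + (6 - 4)*(1/(-1 - 5) - 4)) = (2*(1/(-6) - 4))*(1 + 2*(1/(-6) - 4)) = (2*(-1/6 - 4))*(1 + 2*(-1/6 - 4)) = (2*(-25/6))*(1 + 2*(-25/6)) = -25*(1 - 25/3)/3 = -25/3*(-22/3) = 550/9 ≈ 61.111)
(26*T)*40 = (26*(550/9))*40 = (14300/9)*40 = 572000/9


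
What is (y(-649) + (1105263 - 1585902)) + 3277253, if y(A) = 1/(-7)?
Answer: 19576297/7 ≈ 2.7966e+6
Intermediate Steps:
y(A) = -⅐
(y(-649) + (1105263 - 1585902)) + 3277253 = (-⅐ + (1105263 - 1585902)) + 3277253 = (-⅐ - 480639) + 3277253 = -3364474/7 + 3277253 = 19576297/7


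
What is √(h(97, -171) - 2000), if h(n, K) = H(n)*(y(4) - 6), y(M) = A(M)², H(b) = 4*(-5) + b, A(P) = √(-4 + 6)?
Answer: 2*I*√577 ≈ 48.042*I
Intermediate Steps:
A(P) = √2
H(b) = -20 + b
y(M) = 2 (y(M) = (√2)² = 2)
h(n, K) = 80 - 4*n (h(n, K) = (-20 + n)*(2 - 6) = (-20 + n)*(-4) = 80 - 4*n)
√(h(97, -171) - 2000) = √((80 - 4*97) - 2000) = √((80 - 388) - 2000) = √(-308 - 2000) = √(-2308) = 2*I*√577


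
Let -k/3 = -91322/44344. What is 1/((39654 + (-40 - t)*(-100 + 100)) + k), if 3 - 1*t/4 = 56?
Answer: 22172/879345471 ≈ 2.5214e-5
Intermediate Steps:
t = -212 (t = 12 - 4*56 = 12 - 224 = -212)
k = 136983/22172 (k = -(-273966)/44344 = -3*(-45661/22172) = 136983/22172 ≈ 6.1782)
1/((39654 + (-40 - t)*(-100 + 100)) + k) = 1/((39654 + (-40 - 1*(-212))*(-100 + 100)) + 136983/22172) = 1/((39654 + (-40 + 212)*0) + 136983/22172) = 1/((39654 + 172*0) + 136983/22172) = 1/((39654 + 0) + 136983/22172) = 1/(39654 + 136983/22172) = 1/(879345471/22172) = 22172/879345471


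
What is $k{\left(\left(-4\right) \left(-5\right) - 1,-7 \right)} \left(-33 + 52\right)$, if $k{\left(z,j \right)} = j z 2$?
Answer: $-5054$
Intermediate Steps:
$k{\left(z,j \right)} = 2 j z$
$k{\left(\left(-4\right) \left(-5\right) - 1,-7 \right)} \left(-33 + 52\right) = 2 \left(-7\right) \left(\left(-4\right) \left(-5\right) - 1\right) \left(-33 + 52\right) = 2 \left(-7\right) \left(20 - 1\right) 19 = 2 \left(-7\right) 19 \cdot 19 = \left(-266\right) 19 = -5054$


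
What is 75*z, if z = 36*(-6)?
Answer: -16200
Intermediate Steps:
z = -216
75*z = 75*(-216) = -16200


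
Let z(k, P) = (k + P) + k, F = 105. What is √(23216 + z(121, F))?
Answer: √23563 ≈ 153.50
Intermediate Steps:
z(k, P) = P + 2*k (z(k, P) = (P + k) + k = P + 2*k)
√(23216 + z(121, F)) = √(23216 + (105 + 2*121)) = √(23216 + (105 + 242)) = √(23216 + 347) = √23563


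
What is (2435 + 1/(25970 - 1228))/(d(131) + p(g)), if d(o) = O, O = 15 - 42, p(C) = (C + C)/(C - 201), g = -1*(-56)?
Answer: -8735781795/99636034 ≈ -87.677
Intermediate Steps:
g = 56
p(C) = 2*C/(-201 + C) (p(C) = (2*C)/(-201 + C) = 2*C/(-201 + C))
O = -27
d(o) = -27
(2435 + 1/(25970 - 1228))/(d(131) + p(g)) = (2435 + 1/(25970 - 1228))/(-27 + 2*56/(-201 + 56)) = (2435 + 1/24742)/(-27 + 2*56/(-145)) = (2435 + 1/24742)/(-27 + 2*56*(-1/145)) = 60246771/(24742*(-27 - 112/145)) = 60246771/(24742*(-4027/145)) = (60246771/24742)*(-145/4027) = -8735781795/99636034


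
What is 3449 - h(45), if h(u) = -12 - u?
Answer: 3506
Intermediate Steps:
3449 - h(45) = 3449 - (-12 - 1*45) = 3449 - (-12 - 45) = 3449 - 1*(-57) = 3449 + 57 = 3506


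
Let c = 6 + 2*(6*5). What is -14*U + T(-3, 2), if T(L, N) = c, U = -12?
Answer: 234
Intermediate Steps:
c = 66 (c = 6 + 2*30 = 6 + 60 = 66)
T(L, N) = 66
-14*U + T(-3, 2) = -14*(-12) + 66 = 168 + 66 = 234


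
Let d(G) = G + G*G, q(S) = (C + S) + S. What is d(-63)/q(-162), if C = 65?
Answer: -558/37 ≈ -15.081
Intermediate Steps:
q(S) = 65 + 2*S (q(S) = (65 + S) + S = 65 + 2*S)
d(G) = G + G**2
d(-63)/q(-162) = (-63*(1 - 63))/(65 + 2*(-162)) = (-63*(-62))/(65 - 324) = 3906/(-259) = 3906*(-1/259) = -558/37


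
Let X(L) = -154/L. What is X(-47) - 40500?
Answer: -1903346/47 ≈ -40497.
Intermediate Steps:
X(-47) - 40500 = -154/(-47) - 40500 = -154*(-1/47) - 40500 = 154/47 - 40500 = -1903346/47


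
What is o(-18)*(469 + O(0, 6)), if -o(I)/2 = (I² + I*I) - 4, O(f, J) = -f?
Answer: -604072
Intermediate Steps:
o(I) = 8 - 4*I² (o(I) = -2*((I² + I*I) - 4) = -2*((I² + I²) - 4) = -2*(2*I² - 4) = -2*(-4 + 2*I²) = 8 - 4*I²)
o(-18)*(469 + O(0, 6)) = (8 - 4*(-18)²)*(469 - 1*0) = (8 - 4*324)*(469 + 0) = (8 - 1296)*469 = -1288*469 = -604072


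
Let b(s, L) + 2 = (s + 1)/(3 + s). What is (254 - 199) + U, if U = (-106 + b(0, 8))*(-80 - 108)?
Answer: 60889/3 ≈ 20296.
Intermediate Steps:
b(s, L) = -2 + (1 + s)/(3 + s) (b(s, L) = -2 + (s + 1)/(3 + s) = -2 + (1 + s)/(3 + s))
U = 60724/3 (U = (-106 + (-5 - 1*0)/(3 + 0))*(-80 - 108) = (-106 + (-5 + 0)/3)*(-188) = (-106 + (1/3)*(-5))*(-188) = (-106 - 5/3)*(-188) = -323/3*(-188) = 60724/3 ≈ 20241.)
(254 - 199) + U = (254 - 199) + 60724/3 = 55 + 60724/3 = 60889/3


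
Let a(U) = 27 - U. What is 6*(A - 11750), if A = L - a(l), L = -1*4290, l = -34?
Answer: -96606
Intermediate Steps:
L = -4290
A = -4351 (A = -4290 - (27 - 1*(-34)) = -4290 - (27 + 34) = -4290 - 1*61 = -4290 - 61 = -4351)
6*(A - 11750) = 6*(-4351 - 11750) = 6*(-16101) = -96606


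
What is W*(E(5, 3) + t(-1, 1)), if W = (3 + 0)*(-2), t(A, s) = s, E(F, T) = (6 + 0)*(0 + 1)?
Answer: -42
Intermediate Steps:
E(F, T) = 6 (E(F, T) = 6*1 = 6)
W = -6 (W = 3*(-2) = -6)
W*(E(5, 3) + t(-1, 1)) = -6*(6 + 1) = -6*7 = -42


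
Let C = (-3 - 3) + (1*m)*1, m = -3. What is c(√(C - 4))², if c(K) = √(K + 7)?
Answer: 7 + I*√13 ≈ 7.0 + 3.6056*I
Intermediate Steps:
C = -9 (C = (-3 - 3) + (1*(-3))*1 = -6 - 3*1 = -6 - 3 = -9)
c(K) = √(7 + K)
c(√(C - 4))² = (√(7 + √(-9 - 4)))² = (√(7 + √(-13)))² = (√(7 + I*√13))² = 7 + I*√13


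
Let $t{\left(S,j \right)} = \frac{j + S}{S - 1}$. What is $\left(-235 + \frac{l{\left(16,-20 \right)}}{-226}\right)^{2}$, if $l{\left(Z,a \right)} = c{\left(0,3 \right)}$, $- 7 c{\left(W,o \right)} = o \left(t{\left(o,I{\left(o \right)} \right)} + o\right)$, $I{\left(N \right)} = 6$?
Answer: $\frac{552784815025}{10010896} \approx 55218.0$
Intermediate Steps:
$t{\left(S,j \right)} = \frac{S + j}{-1 + S}$
$c{\left(W,o \right)} = - \frac{o \left(o + \frac{6 + o}{-1 + o}\right)}{7}$ ($c{\left(W,o \right)} = - \frac{o \left(\frac{o + 6}{-1 + o} + o\right)}{7} = - \frac{o \left(\frac{6 + o}{-1 + o} + o\right)}{7} = - \frac{o \left(o + \frac{6 + o}{-1 + o}\right)}{7}$)
$l{\left(Z,a \right)} = - \frac{45}{14}$ ($l{\left(Z,a \right)} = \frac{1}{7} \cdot 3 \frac{1}{-1 + 3} \left(-6 - 3^{2}\right) = \frac{1}{7} \cdot 3 \cdot \frac{1}{2} \left(-6 - 9\right) = \frac{1}{7} \cdot 3 \cdot \frac{1}{2} \left(-15\right) = - \frac{45}{14}$)
$\left(-235 + \frac{l{\left(16,-20 \right)}}{-226}\right)^{2} = \left(-235 - \frac{45}{14 \left(-226\right)}\right)^{2} = \left(-235 - - \frac{45}{3164}\right)^{2} = \left(-235 + \frac{45}{3164}\right)^{2} = \left(- \frac{743495}{3164}\right)^{2} = \frac{552784815025}{10010896}$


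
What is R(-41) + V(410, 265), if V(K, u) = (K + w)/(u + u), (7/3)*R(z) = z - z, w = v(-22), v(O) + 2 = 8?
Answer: 208/265 ≈ 0.78491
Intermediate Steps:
v(O) = 6 (v(O) = -2 + 8 = 6)
w = 6
R(z) = 0 (R(z) = 3*(z - z)/7 = (3/7)*0 = 0)
V(K, u) = (6 + K)/(2*u) (V(K, u) = (K + 6)/(u + u) = (6 + K)/((2*u)) = (6 + K)*(1/(2*u)) = (6 + K)/(2*u))
R(-41) + V(410, 265) = 0 + (½)*(6 + 410)/265 = 0 + (½)*(1/265)*416 = 0 + 208/265 = 208/265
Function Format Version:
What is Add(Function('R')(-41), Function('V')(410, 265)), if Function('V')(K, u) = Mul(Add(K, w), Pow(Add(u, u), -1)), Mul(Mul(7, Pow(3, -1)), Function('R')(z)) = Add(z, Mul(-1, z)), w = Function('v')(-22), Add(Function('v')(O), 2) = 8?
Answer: Rational(208, 265) ≈ 0.78491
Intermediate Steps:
Function('v')(O) = 6 (Function('v')(O) = Add(-2, 8) = 6)
w = 6
Function('R')(z) = 0 (Function('R')(z) = Mul(Rational(3, 7), Add(z, Mul(-1, z))) = Mul(Rational(3, 7), 0) = 0)
Function('V')(K, u) = Mul(Rational(1, 2), Pow(u, -1), Add(6, K)) (Function('V')(K, u) = Mul(Add(K, 6), Pow(Add(u, u), -1)) = Mul(Add(6, K), Pow(Mul(2, u), -1)) = Mul(Add(6, K), Mul(Rational(1, 2), Pow(u, -1))) = Mul(Rational(1, 2), Pow(u, -1), Add(6, K)))
Add(Function('R')(-41), Function('V')(410, 265)) = Add(0, Mul(Rational(1, 2), Pow(265, -1), Add(6, 410))) = Add(0, Mul(Rational(1, 2), Rational(1, 265), 416)) = Add(0, Rational(208, 265)) = Rational(208, 265)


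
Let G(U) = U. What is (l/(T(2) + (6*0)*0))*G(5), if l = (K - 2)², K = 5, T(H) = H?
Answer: 45/2 ≈ 22.500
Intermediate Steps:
l = 9 (l = (5 - 2)² = 3² = 9)
(l/(T(2) + (6*0)*0))*G(5) = (9/(2 + (6*0)*0))*5 = (9/(2 + 0*0))*5 = (9/(2 + 0))*5 = (9/2)*5 = 45/2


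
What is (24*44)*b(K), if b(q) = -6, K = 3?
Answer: -6336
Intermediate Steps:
(24*44)*b(K) = (24*44)*(-6) = 1056*(-6) = -6336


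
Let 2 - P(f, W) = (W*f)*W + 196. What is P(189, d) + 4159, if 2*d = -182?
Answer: -1561144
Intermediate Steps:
d = -91 (d = (1/2)*(-182) = -91)
P(f, W) = -194 - f*W**2 (P(f, W) = 2 - ((W*f)*W + 196) = 2 - (f*W**2 + 196) = 2 - (196 + f*W**2) = 2 + (-196 - f*W**2) = -194 - f*W**2)
P(189, d) + 4159 = (-194 - 1*189*(-91)**2) + 4159 = (-194 - 1*189*8281) + 4159 = (-194 - 1565109) + 4159 = -1565303 + 4159 = -1561144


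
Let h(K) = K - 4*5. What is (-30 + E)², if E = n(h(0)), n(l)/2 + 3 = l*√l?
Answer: -30704 + 5760*I*√5 ≈ -30704.0 + 12880.0*I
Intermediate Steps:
h(K) = -20 + K (h(K) = K - 20 = -20 + K)
n(l) = -6 + 2*l^(3/2) (n(l) = -6 + 2*(l*√l) = -6 + 2*l^(3/2))
E = -6 - 80*I*√5 (E = -6 + 2*(-20 + 0)^(3/2) = -6 + 2*(-20)^(3/2) = -6 + 2*(-40*I*√5) = -6 - 80*I*√5 ≈ -6.0 - 178.89*I)
(-30 + E)² = (-30 + (-6 - 80*I*√5))² = (-36 - 80*I*√5)²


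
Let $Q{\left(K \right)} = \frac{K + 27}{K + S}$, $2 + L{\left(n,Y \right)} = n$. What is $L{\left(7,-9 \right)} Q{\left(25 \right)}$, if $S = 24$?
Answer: $\frac{260}{49} \approx 5.3061$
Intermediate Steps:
$L{\left(n,Y \right)} = -2 + n$
$Q{\left(K \right)} = \frac{27 + K}{24 + K}$ ($Q{\left(K \right)} = \frac{K + 27}{K + 24} = \frac{27 + K}{24 + K}$)
$L{\left(7,-9 \right)} Q{\left(25 \right)} = \left(-2 + 7\right) \frac{27 + 25}{24 + 25} = 5 \cdot \frac{1}{49} \cdot 52 = 5 \cdot \frac{52}{49} = \frac{260}{49}$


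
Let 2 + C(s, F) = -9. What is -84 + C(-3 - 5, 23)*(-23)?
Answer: 169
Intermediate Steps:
C(s, F) = -11 (C(s, F) = -2 - 9 = -11)
-84 + C(-3 - 5, 23)*(-23) = -84 - 11*(-23) = -84 + 253 = 169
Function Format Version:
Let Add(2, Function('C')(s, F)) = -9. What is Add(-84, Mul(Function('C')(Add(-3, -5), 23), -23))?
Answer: 169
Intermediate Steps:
Function('C')(s, F) = -11 (Function('C')(s, F) = Add(-2, -9) = -11)
Add(-84, Mul(Function('C')(Add(-3, -5), 23), -23)) = Add(-84, Mul(-11, -23)) = Add(-84, 253) = 169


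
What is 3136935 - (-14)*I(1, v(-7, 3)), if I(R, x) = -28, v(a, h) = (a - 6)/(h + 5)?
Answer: 3136543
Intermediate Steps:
v(a, h) = (-6 + a)/(5 + h)
3136935 - (-14)*I(1, v(-7, 3)) = 3136935 - (-14)*(-28) = 3136935 - 1*392 = 3136935 - 392 = 3136543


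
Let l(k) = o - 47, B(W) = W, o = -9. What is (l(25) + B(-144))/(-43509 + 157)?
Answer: 25/5419 ≈ 0.0046134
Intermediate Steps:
l(k) = -56 (l(k) = -9 - 47 = -56)
(l(25) + B(-144))/(-43509 + 157) = (-56 - 144)/(-43509 + 157) = -200/(-43352) = -200*(-1/43352) = 25/5419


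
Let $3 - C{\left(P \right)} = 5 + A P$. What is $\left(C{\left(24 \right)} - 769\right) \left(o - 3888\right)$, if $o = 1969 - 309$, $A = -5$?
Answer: $1450428$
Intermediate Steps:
$o = 1660$
$C{\left(P \right)} = -2 + 5 P$ ($C{\left(P \right)} = 3 - \left(5 - 5 P\right) = 3 + \left(-5 + 5 P\right) = -2 + 5 P$)
$\left(C{\left(24 \right)} - 769\right) \left(o - 3888\right) = \left(\left(-2 + 5 \cdot 24\right) - 769\right) \left(1660 - 3888\right) = \left(\left(-2 + 120\right) - 769\right) \left(-2228\right) = \left(118 - 769\right) \left(-2228\right) = \left(-651\right) \left(-2228\right) = 1450428$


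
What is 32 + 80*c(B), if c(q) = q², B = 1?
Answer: 112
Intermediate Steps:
32 + 80*c(B) = 32 + 80*1² = 32 + 80*1 = 32 + 80 = 112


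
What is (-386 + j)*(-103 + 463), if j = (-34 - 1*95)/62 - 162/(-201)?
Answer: -289573020/2077 ≈ -1.3942e+5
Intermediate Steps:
j = -5295/4154 (j = (-34 - 95)*(1/62) - 162*(-1/201) = -129*1/62 + 54/67 = -129/62 + 54/67 = -5295/4154 ≈ -1.2747)
(-386 + j)*(-103 + 463) = (-386 - 5295/4154)*(-103 + 463) = -1608739/4154*360 = -289573020/2077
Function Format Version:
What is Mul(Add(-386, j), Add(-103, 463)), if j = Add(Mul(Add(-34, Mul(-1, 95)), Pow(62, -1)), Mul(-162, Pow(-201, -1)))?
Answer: Rational(-289573020, 2077) ≈ -1.3942e+5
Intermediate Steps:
j = Rational(-5295, 4154) (j = Add(Mul(Add(-34, -95), Rational(1, 62)), Mul(-162, Rational(-1, 201))) = Add(Mul(-129, Rational(1, 62)), Rational(54, 67)) = Add(Rational(-129, 62), Rational(54, 67)) = Rational(-5295, 4154) ≈ -1.2747)
Mul(Add(-386, j), Add(-103, 463)) = Mul(Add(-386, Rational(-5295, 4154)), Add(-103, 463)) = Mul(Rational(-1608739, 4154), 360) = Rational(-289573020, 2077)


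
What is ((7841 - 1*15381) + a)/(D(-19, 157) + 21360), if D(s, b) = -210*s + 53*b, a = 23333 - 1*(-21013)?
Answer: 3346/3061 ≈ 1.0931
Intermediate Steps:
a = 44346 (a = 23333 + 21013 = 44346)
((7841 - 1*15381) + a)/(D(-19, 157) + 21360) = ((7841 - 1*15381) + 44346)/((-210*(-19) + 53*157) + 21360) = ((7841 - 15381) + 44346)/((3990 + 8321) + 21360) = (-7540 + 44346)/(12311 + 21360) = 36806/33671 = 36806*(1/33671) = 3346/3061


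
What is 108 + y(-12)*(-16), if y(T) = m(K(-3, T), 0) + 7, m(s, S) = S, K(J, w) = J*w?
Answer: -4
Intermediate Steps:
y(T) = 7 (y(T) = 0 + 7 = 7)
108 + y(-12)*(-16) = 108 + 7*(-16) = 108 - 112 = -4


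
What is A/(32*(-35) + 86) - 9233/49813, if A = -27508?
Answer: 680354541/25753321 ≈ 26.418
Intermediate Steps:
A/(32*(-35) + 86) - 9233/49813 = -27508/(32*(-35) + 86) - 9233/49813 = -27508/(-1120 + 86) - 9233*1/49813 = -27508/(-1034) - 9233/49813 = -27508*(-1/1034) - 9233/49813 = 13754/517 - 9233/49813 = 680354541/25753321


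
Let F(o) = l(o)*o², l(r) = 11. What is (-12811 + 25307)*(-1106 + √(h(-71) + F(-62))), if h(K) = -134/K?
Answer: -13820576 + 176*√213163158 ≈ -1.1251e+7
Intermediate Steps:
F(o) = 11*o²
(-12811 + 25307)*(-1106 + √(h(-71) + F(-62))) = (-12811 + 25307)*(-1106 + √(-134/(-71) + 11*(-62)²)) = 12496*(-1106 + √(-134*(-1/71) + 11*3844)) = 12496*(-1106 + √(134/71 + 42284)) = 12496*(-1106 + √(3002298/71)) = 12496*(-1106 + √213163158/71) = -13820576 + 176*√213163158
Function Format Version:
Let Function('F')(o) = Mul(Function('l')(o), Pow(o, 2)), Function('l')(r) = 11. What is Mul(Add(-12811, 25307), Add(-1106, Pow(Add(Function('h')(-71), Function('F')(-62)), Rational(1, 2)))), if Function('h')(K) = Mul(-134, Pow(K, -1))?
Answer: Add(-13820576, Mul(176, Pow(213163158, Rational(1, 2)))) ≈ -1.1251e+7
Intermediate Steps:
Function('F')(o) = Mul(11, Pow(o, 2))
Mul(Add(-12811, 25307), Add(-1106, Pow(Add(Function('h')(-71), Function('F')(-62)), Rational(1, 2)))) = Mul(Add(-12811, 25307), Add(-1106, Pow(Add(Mul(-134, Pow(-71, -1)), Mul(11, Pow(-62, 2))), Rational(1, 2)))) = Mul(12496, Add(-1106, Pow(Add(Mul(-134, Rational(-1, 71)), Mul(11, 3844)), Rational(1, 2)))) = Mul(12496, Add(-1106, Pow(Add(Rational(134, 71), 42284), Rational(1, 2)))) = Mul(12496, Add(-1106, Pow(Rational(3002298, 71), Rational(1, 2)))) = Mul(12496, Add(-1106, Mul(Rational(1, 71), Pow(213163158, Rational(1, 2))))) = Add(-13820576, Mul(176, Pow(213163158, Rational(1, 2))))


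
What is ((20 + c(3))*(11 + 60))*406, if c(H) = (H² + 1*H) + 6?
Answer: 1095388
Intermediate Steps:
c(H) = 6 + H + H² (c(H) = (H² + H) + 6 = (H + H²) + 6 = 6 + H + H²)
((20 + c(3))*(11 + 60))*406 = ((20 + (6 + 3 + 3²))*(11 + 60))*406 = ((20 + (6 + 3 + 9))*71)*406 = ((20 + 18)*71)*406 = (38*71)*406 = 2698*406 = 1095388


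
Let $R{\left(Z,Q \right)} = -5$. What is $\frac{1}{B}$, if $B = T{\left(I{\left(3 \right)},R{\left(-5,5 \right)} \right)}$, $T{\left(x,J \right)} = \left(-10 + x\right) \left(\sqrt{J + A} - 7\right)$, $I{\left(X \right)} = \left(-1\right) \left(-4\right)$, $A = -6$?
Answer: $\frac{7}{360} + \frac{i \sqrt{11}}{360} \approx 0.019444 + 0.0092129 i$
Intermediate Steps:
$I{\left(X \right)} = 4$
$T{\left(x,J \right)} = \left(-10 + x\right) \left(-7 + \sqrt{-6 + J}\right)$ ($T{\left(x,J \right)} = \left(-10 + x\right) \left(\sqrt{J - 6} - 7\right) = \left(-10 + x\right) \left(\sqrt{-6 + J} - 7\right) = \left(-10 + x\right) \left(-7 + \sqrt{-6 + J}\right)$)
$B = 42 - 6 i \sqrt{11}$ ($B = 70 - 10 \sqrt{-6 - 5} - 28 + 4 \sqrt{-6 - 5} = 70 - 10 \sqrt{-11} - 28 + 4 \sqrt{-11} = 70 - 10 i \sqrt{11} - 28 + 4 i \sqrt{11} = 42 - 6 i \sqrt{11} \approx 42.0 - 19.9 i$)
$\frac{1}{B} = \frac{1}{42 - 6 i \sqrt{11}}$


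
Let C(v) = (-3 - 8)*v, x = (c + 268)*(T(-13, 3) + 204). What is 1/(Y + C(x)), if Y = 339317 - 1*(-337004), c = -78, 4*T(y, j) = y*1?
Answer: 2/513507 ≈ 3.8948e-6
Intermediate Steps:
T(y, j) = y/4 (T(y, j) = (y*1)/4 = y/4)
Y = 676321 (Y = 339317 + 337004 = 676321)
x = 76285/2 (x = (-78 + 268)*((1/4)*(-13) + 204) = 190*(-13/4 + 204) = 190*(803/4) = 76285/2 ≈ 38143.)
C(v) = -11*v
1/(Y + C(x)) = 1/(676321 - 11*76285/2) = 1/(676321 - 839135/2) = 1/(513507/2) = 2/513507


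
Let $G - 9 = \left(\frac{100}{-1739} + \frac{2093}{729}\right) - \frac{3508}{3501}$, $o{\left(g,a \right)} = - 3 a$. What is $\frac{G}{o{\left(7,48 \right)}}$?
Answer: $- \frac{2665844281}{35506609848} \approx -0.07508$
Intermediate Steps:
$G = \frac{5331688562}{493147359}$ ($G = 9 + \left(\left(\frac{100}{-1739} + \frac{2093}{729}\right) - \frac{3508}{3501}\right) = 9 + \left(\left(100 \left(- \frac{1}{1739}\right) + 2093 \cdot \frac{1}{729}\right) - \frac{3508}{3501}\right) = 9 + \left(\left(- \frac{100}{1739} + \frac{2093}{729}\right) - \frac{3508}{3501}\right) = 9 + \left(\frac{3566827}{1267731} - \frac{3508}{3501}\right) = 9 + \frac{893362331}{493147359} = \frac{5331688562}{493147359} \approx 10.812$)
$\frac{G}{o{\left(7,48 \right)}} = \frac{5331688562}{493147359 \left(\left(-3\right) 48\right)} = \frac{5331688562}{493147359 \left(-144\right)} = \frac{5331688562}{493147359} \left(- \frac{1}{144}\right) = - \frac{2665844281}{35506609848}$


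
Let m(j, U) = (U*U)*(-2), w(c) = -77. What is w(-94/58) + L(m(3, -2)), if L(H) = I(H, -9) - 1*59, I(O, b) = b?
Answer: -145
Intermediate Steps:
m(j, U) = -2*U² (m(j, U) = U²*(-2) = -2*U²)
L(H) = -68 (L(H) = -9 - 1*59 = -9 - 59 = -68)
w(-94/58) + L(m(3, -2)) = -77 - 68 = -145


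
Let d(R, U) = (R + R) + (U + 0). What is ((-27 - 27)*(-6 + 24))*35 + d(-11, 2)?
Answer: -34040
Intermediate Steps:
d(R, U) = U + 2*R (d(R, U) = 2*R + U = U + 2*R)
((-27 - 27)*(-6 + 24))*35 + d(-11, 2) = ((-27 - 27)*(-6 + 24))*35 + (2 + 2*(-11)) = -54*18*35 + (2 - 22) = -972*35 - 20 = -34020 - 20 = -34040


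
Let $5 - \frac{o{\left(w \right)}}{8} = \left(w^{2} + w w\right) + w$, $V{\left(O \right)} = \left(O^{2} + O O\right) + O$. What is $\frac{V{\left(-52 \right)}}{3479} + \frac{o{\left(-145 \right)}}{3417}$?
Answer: $- \frac{1147859348}{11887743} \approx -96.558$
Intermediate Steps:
$V{\left(O \right)} = O + 2 O^{2}$ ($V{\left(O \right)} = \left(O^{2} + O^{2}\right) + O = 2 O^{2} + O = O + 2 O^{2}$)
$o{\left(w \right)} = 40 - 16 w^{2} - 8 w$ ($o{\left(w \right)} = 40 - 8 \left(\left(w^{2} + w w\right) + w\right) = 40 - 8 \left(\left(w^{2} + w^{2}\right) + w\right) = 40 - 8 \left(2 w^{2} + w\right) = 40 - 8 \left(w + 2 w^{2}\right) = 40 - \left(8 w + 16 w^{2}\right) = 40 - 16 w^{2} - 8 w$)
$\frac{V{\left(-52 \right)}}{3479} + \frac{o{\left(-145 \right)}}{3417} = \frac{\left(-52\right) \left(1 + 2 \left(-52\right)\right)}{3479} + \frac{40 - 16 \left(-145\right)^{2} - -1160}{3417} = - 52 \left(1 - 104\right) \frac{1}{3479} + \left(40 - 336400 + 1160\right) \frac{1}{3417} = \left(-52\right) \left(-103\right) \frac{1}{3479} + \left(40 - 336400 + 1160\right) \frac{1}{3417} = 5356 \cdot \frac{1}{3479} - \frac{335200}{3417} = \frac{5356}{3479} - \frac{335200}{3417} = - \frac{1147859348}{11887743}$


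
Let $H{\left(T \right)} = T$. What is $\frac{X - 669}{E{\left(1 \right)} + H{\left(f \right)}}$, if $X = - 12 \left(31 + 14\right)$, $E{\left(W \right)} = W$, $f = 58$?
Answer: $- \frac{1209}{59} \approx -20.492$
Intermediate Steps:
$X = -540$ ($X = \left(-12\right) 45 = -540$)
$\frac{X - 669}{E{\left(1 \right)} + H{\left(f \right)}} = \frac{-540 - 669}{1 + 58} = - \frac{1209}{59}$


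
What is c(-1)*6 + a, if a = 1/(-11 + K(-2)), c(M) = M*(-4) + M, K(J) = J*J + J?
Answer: 161/9 ≈ 17.889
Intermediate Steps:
K(J) = J + J² (K(J) = J² + J = J + J²)
c(M) = -3*M (c(M) = -4*M + M = -3*M)
a = -⅑ (a = 1/(-11 - 2*(1 - 2)) = 1/(-11 - 2*(-1)) = 1/(-11 + 2) = 1/(-9) = -⅑ ≈ -0.11111)
c(-1)*6 + a = -3*(-1)*6 - ⅑ = 3*6 - ⅑ = 18 - ⅑ = 161/9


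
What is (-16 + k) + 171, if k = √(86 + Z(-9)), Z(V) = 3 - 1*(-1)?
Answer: 155 + 3*√10 ≈ 164.49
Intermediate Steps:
Z(V) = 4 (Z(V) = 3 + 1 = 4)
k = 3*√10 (k = √(86 + 4) = √90 = 3*√10 ≈ 9.4868)
(-16 + k) + 171 = (-16 + 3*√10) + 171 = 155 + 3*√10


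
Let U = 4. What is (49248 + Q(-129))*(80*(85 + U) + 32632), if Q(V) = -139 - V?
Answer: 1957308976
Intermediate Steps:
(49248 + Q(-129))*(80*(85 + U) + 32632) = (49248 + (-139 - 1*(-129)))*(80*(85 + 4) + 32632) = (49248 + (-139 + 129))*(80*89 + 32632) = (49248 - 10)*(7120 + 32632) = 49238*39752 = 1957308976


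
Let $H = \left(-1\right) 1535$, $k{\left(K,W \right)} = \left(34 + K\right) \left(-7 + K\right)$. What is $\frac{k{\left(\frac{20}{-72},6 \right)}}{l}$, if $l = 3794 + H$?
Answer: $- \frac{79517}{731916} \approx -0.10864$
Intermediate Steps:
$k{\left(K,W \right)} = \left(-7 + K\right) \left(34 + K\right)$
$H = -1535$
$l = 2259$ ($l = 3794 - 1535 = 2259$)
$\frac{k{\left(\frac{20}{-72},6 \right)}}{l} = \frac{-238 + \left(\frac{20}{-72}\right)^{2} + 27 \frac{20}{-72}}{2259} = \left(-238 + \left(20 \left(- \frac{1}{72}\right)\right)^{2} + 27 \cdot 20 \left(- \frac{1}{72}\right)\right) \frac{1}{2259} = \left(-238 + \left(- \frac{5}{18}\right)^{2} + 27 \left(- \frac{5}{18}\right)\right) \frac{1}{2259} = \left(-238 + \frac{25}{324} - \frac{15}{2}\right) \frac{1}{2259} = \left(- \frac{79517}{324}\right) \frac{1}{2259} = - \frac{79517}{731916}$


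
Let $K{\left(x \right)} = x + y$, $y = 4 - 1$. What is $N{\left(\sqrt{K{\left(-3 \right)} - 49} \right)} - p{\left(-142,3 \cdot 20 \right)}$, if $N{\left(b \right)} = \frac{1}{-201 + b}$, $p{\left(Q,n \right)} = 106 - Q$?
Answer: $- \frac{10031801}{40450} - \frac{7 i}{40450} \approx -248.0 - 0.00017305 i$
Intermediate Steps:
$y = 3$ ($y = 4 - 1 = 3$)
$K{\left(x \right)} = 3 + x$ ($K{\left(x \right)} = x + 3 = 3 + x$)
$N{\left(\sqrt{K{\left(-3 \right)} - 49} \right)} - p{\left(-142,3 \cdot 20 \right)} = \frac{1}{-201 + \sqrt{\left(3 - 3\right) - 49}} - \left(106 - -142\right) = \frac{1}{-201 + \sqrt{0 - 49}} - \left(106 + 142\right) = \frac{1}{-201 + \sqrt{-49}} - 248 = \frac{1}{-201 + 7 i} - 248 = \frac{-201 - 7 i}{40450} - 248 = -248 + \frac{-201 - 7 i}{40450}$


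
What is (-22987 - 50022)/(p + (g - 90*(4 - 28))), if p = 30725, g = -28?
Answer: -73009/32857 ≈ -2.2220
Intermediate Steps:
(-22987 - 50022)/(p + (g - 90*(4 - 28))) = (-22987 - 50022)/(30725 + (-28 - 90*(4 - 28))) = -73009/(30725 + (-28 - 90*(-24))) = -73009/(30725 + (-28 + 2160)) = -73009/(30725 + 2132) = -73009/32857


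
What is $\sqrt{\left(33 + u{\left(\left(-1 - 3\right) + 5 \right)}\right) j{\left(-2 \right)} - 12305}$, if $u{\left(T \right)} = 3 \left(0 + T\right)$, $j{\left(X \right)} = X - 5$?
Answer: $i \sqrt{12557} \approx 112.06 i$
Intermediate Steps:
$j{\left(X \right)} = -5 + X$ ($j{\left(X \right)} = X - 5 = -5 + X$)
$u{\left(T \right)} = 3 T$
$\sqrt{\left(33 + u{\left(\left(-1 - 3\right) + 5 \right)}\right) j{\left(-2 \right)} - 12305} = \sqrt{\left(33 + 3 \left(\left(-1 - 3\right) + 5\right)\right) \left(-5 - 2\right) - 12305} = \sqrt{\left(33 + 3 \left(-4 + 5\right)\right) \left(-7\right) - 12305} = \sqrt{\left(33 + 3 \cdot 1\right) \left(-7\right) - 12305} = \sqrt{\left(33 + 3\right) \left(-7\right) - 12305} = \sqrt{36 \left(-7\right) - 12305} = \sqrt{-252 - 12305} = \sqrt{-12557} = i \sqrt{12557}$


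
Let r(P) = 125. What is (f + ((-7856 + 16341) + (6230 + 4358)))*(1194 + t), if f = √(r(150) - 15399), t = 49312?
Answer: 963300938 + 50506*I*√15274 ≈ 9.633e+8 + 6.2419e+6*I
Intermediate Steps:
f = I*√15274 (f = √(125 - 15399) = √(-15274) = I*√15274 ≈ 123.59*I)
(f + ((-7856 + 16341) + (6230 + 4358)))*(1194 + t) = (I*√15274 + ((-7856 + 16341) + (6230 + 4358)))*(1194 + 49312) = (I*√15274 + (8485 + 10588))*50506 = (I*√15274 + 19073)*50506 = (19073 + I*√15274)*50506 = 963300938 + 50506*I*√15274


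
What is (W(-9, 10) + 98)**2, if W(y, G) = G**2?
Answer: 39204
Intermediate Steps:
(W(-9, 10) + 98)**2 = (10**2 + 98)**2 = (100 + 98)**2 = 198**2 = 39204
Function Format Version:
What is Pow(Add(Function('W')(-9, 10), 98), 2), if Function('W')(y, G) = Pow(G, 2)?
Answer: 39204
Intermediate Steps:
Pow(Add(Function('W')(-9, 10), 98), 2) = Pow(Add(Pow(10, 2), 98), 2) = Pow(Add(100, 98), 2) = Pow(198, 2) = 39204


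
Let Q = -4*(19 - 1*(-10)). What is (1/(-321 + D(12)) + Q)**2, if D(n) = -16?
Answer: 1528262649/113569 ≈ 13457.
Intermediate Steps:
Q = -116 (Q = -4*(19 + 10) = -4*29 = -116)
(1/(-321 + D(12)) + Q)**2 = (1/(-321 - 16) - 116)**2 = (1/(-337) - 116)**2 = (-1/337 - 116)**2 = (-39093/337)**2 = 1528262649/113569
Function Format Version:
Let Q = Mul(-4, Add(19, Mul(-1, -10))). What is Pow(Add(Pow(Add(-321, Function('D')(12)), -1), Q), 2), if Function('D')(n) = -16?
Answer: Rational(1528262649, 113569) ≈ 13457.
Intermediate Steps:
Q = -116 (Q = Mul(-4, Add(19, 10)) = Mul(-4, 29) = -116)
Pow(Add(Pow(Add(-321, Function('D')(12)), -1), Q), 2) = Pow(Add(Pow(Add(-321, -16), -1), -116), 2) = Pow(Add(Pow(-337, -1), -116), 2) = Pow(Add(Rational(-1, 337), -116), 2) = Pow(Rational(-39093, 337), 2) = Rational(1528262649, 113569)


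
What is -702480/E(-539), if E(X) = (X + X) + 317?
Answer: 702480/761 ≈ 923.10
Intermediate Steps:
E(X) = 317 + 2*X (E(X) = 2*X + 317 = 317 + 2*X)
-702480/E(-539) = -702480/(317 + 2*(-539)) = -702480/(317 - 1078) = -702480/(-761) = -702480*(-1/761) = 702480/761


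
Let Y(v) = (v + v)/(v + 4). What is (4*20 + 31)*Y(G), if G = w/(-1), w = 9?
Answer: 1998/5 ≈ 399.60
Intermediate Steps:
G = -9 (G = 9/(-1) = 9*(-1) = -9)
Y(v) = 2*v/(4 + v) (Y(v) = (2*v)/(4 + v) = 2*v/(4 + v))
(4*20 + 31)*Y(G) = (4*20 + 31)*(2*(-9)/(4 - 9)) = (80 + 31)*(2*(-9)/(-5)) = 111*(2*(-9)*(-⅕)) = 111*(18/5) = 1998/5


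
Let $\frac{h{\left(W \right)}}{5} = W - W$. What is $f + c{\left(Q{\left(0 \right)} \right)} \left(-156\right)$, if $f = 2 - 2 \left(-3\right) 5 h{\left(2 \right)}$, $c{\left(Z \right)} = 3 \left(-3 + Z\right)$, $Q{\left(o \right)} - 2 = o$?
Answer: $470$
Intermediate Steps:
$Q{\left(o \right)} = 2 + o$
$h{\left(W \right)} = 0$ ($h{\left(W \right)} = 5 \left(W - W\right) = 5 \cdot 0 = 0$)
$c{\left(Z \right)} = -9 + 3 Z$
$f = 2$ ($f = 2 - 2 \left(-3\right) 5 \cdot 0 = 2 - 2 \left(\left(-15\right) 0\right) = 2 - 0 = 2 + 0 = 2$)
$f + c{\left(Q{\left(0 \right)} \right)} \left(-156\right) = 2 + \left(-9 + 3 \left(2 + 0\right)\right) \left(-156\right) = 2 + \left(-9 + 3 \cdot 2\right) \left(-156\right) = 2 + \left(-9 + 6\right) \left(-156\right) = 2 - -468 = 2 + 468 = 470$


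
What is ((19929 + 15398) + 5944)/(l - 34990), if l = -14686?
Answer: -41271/49676 ≈ -0.83080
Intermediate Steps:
((19929 + 15398) + 5944)/(l - 34990) = ((19929 + 15398) + 5944)/(-14686 - 34990) = (35327 + 5944)/(-49676) = 41271*(-1/49676) = -41271/49676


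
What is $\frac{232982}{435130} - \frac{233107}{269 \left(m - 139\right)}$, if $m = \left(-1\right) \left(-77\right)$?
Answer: $\frac{52658761353}{3628549070} \approx 14.512$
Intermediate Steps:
$m = 77$
$\frac{232982}{435130} - \frac{233107}{269 \left(m - 139\right)} = \frac{232982}{435130} - \frac{233107}{269 \left(77 - 139\right)} = 232982 \cdot \frac{1}{435130} - \frac{233107}{269 \left(-62\right)} = \frac{116491}{217565} - \frac{233107}{-16678} = \frac{116491}{217565} - - \frac{233107}{16678} = \frac{116491}{217565} + \frac{233107}{16678} = \frac{52658761353}{3628549070}$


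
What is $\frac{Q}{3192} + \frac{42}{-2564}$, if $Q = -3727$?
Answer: $- \frac{2422523}{2046072} \approx -1.184$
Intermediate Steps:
$\frac{Q}{3192} + \frac{42}{-2564} = - \frac{3727}{3192} + \frac{42}{-2564} = \left(-3727\right) \frac{1}{3192} + 42 \left(- \frac{1}{2564}\right) = - \frac{3727}{3192} - \frac{21}{1282} = - \frac{2422523}{2046072}$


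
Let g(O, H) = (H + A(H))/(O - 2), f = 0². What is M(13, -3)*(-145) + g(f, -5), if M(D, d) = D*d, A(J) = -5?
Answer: 5660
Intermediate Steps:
f = 0
g(O, H) = (-5 + H)/(-2 + O) (g(O, H) = (H - 5)/(O - 2) = (-5 + H)/(-2 + O))
M(13, -3)*(-145) + g(f, -5) = (13*(-3))*(-145) + (-5 - 5)/(-2 + 0) = -39*(-145) - 10/(-2) = 5655 - ½*(-10) = 5655 + 5 = 5660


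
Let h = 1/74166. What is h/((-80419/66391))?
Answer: -66391/5964355554 ≈ -1.1131e-5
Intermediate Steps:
h = 1/74166 ≈ 1.3483e-5
h/((-80419/66391)) = 1/(74166*((-80419/66391))) = 1/(74166*((-80419*1/66391))) = 1/(74166*(-80419/66391)) = (1/74166)*(-66391/80419) = -66391/5964355554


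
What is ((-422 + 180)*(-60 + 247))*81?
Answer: -3665574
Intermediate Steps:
((-422 + 180)*(-60 + 247))*81 = -242*187*81 = -45254*81 = -3665574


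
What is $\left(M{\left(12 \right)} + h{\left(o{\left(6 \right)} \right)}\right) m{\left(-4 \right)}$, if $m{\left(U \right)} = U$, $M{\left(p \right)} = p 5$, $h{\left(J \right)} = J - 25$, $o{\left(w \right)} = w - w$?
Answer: $-140$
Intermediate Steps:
$o{\left(w \right)} = 0$
$h{\left(J \right)} = -25 + J$ ($h{\left(J \right)} = J - 25 = -25 + J$)
$M{\left(p \right)} = 5 p$
$\left(M{\left(12 \right)} + h{\left(o{\left(6 \right)} \right)}\right) m{\left(-4 \right)} = \left(5 \cdot 12 + \left(-25 + 0\right)\right) \left(-4\right) = \left(60 - 25\right) \left(-4\right) = 35 \left(-4\right) = -140$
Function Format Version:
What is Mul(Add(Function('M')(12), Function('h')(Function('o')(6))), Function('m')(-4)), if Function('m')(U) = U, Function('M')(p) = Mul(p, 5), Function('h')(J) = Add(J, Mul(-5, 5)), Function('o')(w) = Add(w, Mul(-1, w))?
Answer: -140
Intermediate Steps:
Function('o')(w) = 0
Function('h')(J) = Add(-25, J) (Function('h')(J) = Add(J, -25) = Add(-25, J))
Function('M')(p) = Mul(5, p)
Mul(Add(Function('M')(12), Function('h')(Function('o')(6))), Function('m')(-4)) = Mul(Add(Mul(5, 12), Add(-25, 0)), -4) = Mul(Add(60, -25), -4) = Mul(35, -4) = -140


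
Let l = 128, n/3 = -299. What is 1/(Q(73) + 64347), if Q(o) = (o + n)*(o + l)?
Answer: -1/101277 ≈ -9.8739e-6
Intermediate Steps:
n = -897 (n = 3*(-299) = -897)
Q(o) = (-897 + o)*(128 + o) (Q(o) = (o - 897)*(o + 128) = (-897 + o)*(128 + o))
1/(Q(73) + 64347) = 1/((-114816 + 73² - 769*73) + 64347) = 1/((-114816 + 5329 - 56137) + 64347) = 1/(-165624 + 64347) = 1/(-101277) = -1/101277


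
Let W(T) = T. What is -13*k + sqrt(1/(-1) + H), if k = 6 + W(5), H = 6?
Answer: -143 + sqrt(5) ≈ -140.76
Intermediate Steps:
k = 11 (k = 6 + 5 = 11)
-13*k + sqrt(1/(-1) + H) = -13*11 + sqrt(1/(-1) + 6) = -143 + sqrt(-1 + 6) = -143 + sqrt(5)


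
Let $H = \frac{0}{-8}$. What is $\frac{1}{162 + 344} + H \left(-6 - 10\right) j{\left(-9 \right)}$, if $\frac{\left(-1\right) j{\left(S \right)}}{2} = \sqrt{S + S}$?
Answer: $\frac{1}{506} \approx 0.0019763$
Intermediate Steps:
$H = 0$ ($H = 0 \left(- \frac{1}{8}\right) = 0$)
$j{\left(S \right)} = - 2 \sqrt{2} \sqrt{S}$ ($j{\left(S \right)} = - 2 \sqrt{S + S} = - 2 \sqrt{2 S} = - 2 \sqrt{2} \sqrt{S}$)
$\frac{1}{162 + 344} + H \left(-6 - 10\right) j{\left(-9 \right)} = \frac{1}{162 + 344} + 0 \left(-6 - 10\right) \left(- 2 \sqrt{2} \sqrt{-9}\right) = \frac{1}{506} + 0 \left(-16\right) \left(- 2 \sqrt{2} \cdot 3 i\right) = \frac{1}{506} + 0 \left(- 6 i \sqrt{2}\right) = \frac{1}{506} + 0 = \frac{1}{506}$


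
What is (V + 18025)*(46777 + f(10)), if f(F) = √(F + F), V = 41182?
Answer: 2769525839 + 118414*√5 ≈ 2.7698e+9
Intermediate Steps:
f(F) = √2*√F (f(F) = √(2*F) = √2*√F)
(V + 18025)*(46777 + f(10)) = (41182 + 18025)*(46777 + √2*√10) = 59207*(46777 + 2*√5) = 2769525839 + 118414*√5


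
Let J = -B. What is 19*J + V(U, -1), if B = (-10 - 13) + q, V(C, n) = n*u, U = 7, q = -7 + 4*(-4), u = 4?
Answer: 870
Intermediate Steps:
q = -23 (q = -7 - 16 = -23)
V(C, n) = 4*n (V(C, n) = n*4 = 4*n)
B = -46 (B = (-10 - 13) - 23 = -23 - 23 = -46)
J = 46 (J = -1*(-46) = 46)
19*J + V(U, -1) = 19*46 + 4*(-1) = 874 - 4 = 870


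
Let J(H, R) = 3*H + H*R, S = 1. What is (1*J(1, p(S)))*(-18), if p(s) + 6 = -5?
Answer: 144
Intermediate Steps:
p(s) = -11 (p(s) = -6 - 5 = -11)
(1*J(1, p(S)))*(-18) = (1*(1*(3 - 11)))*(-18) = (1*(1*(-8)))*(-18) = (1*(-8))*(-18) = -8*(-18) = 144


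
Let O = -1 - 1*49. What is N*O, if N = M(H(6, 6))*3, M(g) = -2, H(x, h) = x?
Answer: 300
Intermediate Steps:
N = -6 (N = -2*3 = -6)
O = -50 (O = -1 - 49 = -50)
N*O = -6*(-50) = 300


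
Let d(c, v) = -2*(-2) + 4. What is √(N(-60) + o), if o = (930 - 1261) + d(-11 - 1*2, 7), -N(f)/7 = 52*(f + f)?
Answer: √43357 ≈ 208.22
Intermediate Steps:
d(c, v) = 8 (d(c, v) = 4 + 4 = 8)
N(f) = -728*f (N(f) = -364*(f + f) = -364*2*f = -728*f)
o = -323 (o = (930 - 1261) + 8 = -331 + 8 = -323)
√(N(-60) + o) = √(-728*(-60) - 323) = √(43680 - 323) = √43357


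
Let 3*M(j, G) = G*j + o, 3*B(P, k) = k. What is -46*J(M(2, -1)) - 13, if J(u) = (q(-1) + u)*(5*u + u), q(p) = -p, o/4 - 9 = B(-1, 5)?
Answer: -1470695/27 ≈ -54470.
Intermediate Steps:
B(P, k) = k/3
o = 128/3 (o = 36 + 4*((⅓)*5) = 36 + 4*(5/3) = 36 + 20/3 = 128/3 ≈ 42.667)
M(j, G) = 128/9 + G*j/3 (M(j, G) = (G*j + 128/3)/3 = (128/3 + G*j)/3 = 128/9 + G*j/3)
J(u) = 6*u*(1 + u) (J(u) = (-1*(-1) + u)*(5*u + u) = (1 + u)*(6*u) = 6*u*(1 + u))
-46*J(M(2, -1)) - 13 = -276*(128/9 + (⅓)*(-1)*2)*(1 + (128/9 + (⅓)*(-1)*2)) - 13 = -276*(128/9 - ⅔)*(1 + (128/9 - ⅔)) - 13 = -276*122*(1 + 122/9)/9 - 13 = -276*122*131/(9*9) - 13 = -46*31964/27 - 13 = -1470344/27 - 13 = -1470695/27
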